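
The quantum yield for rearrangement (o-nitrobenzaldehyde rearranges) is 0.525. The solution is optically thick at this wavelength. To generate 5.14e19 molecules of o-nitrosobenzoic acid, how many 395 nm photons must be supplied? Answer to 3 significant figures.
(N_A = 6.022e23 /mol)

9.79e19 photons

Product: 5.14e19 / 6.022e23 = 8.535e-5 mol.
Photons that must be absorbed: 8.535e-5 / 0.525 = 1.626e-4 mol.
Photon count: 1.626e-4 × 6.022e23 = 9.79e19.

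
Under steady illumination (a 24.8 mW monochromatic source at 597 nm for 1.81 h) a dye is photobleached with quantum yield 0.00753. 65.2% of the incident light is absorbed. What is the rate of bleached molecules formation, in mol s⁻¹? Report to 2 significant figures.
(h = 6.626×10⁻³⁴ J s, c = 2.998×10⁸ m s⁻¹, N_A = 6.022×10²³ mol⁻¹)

Photon energy at 597 nm: hc/λ = (6.626×10⁻³⁴)(2.998×10⁸)/(597×10⁻⁹) = 3.327×10⁻¹⁹ J.
Energy delivered: (24.8 mW)(6516 s) = 161.6 J.
Photons incident: 161.6 / 3.327×10⁻¹⁹ = 4.857×10²⁰, i.e. 4.857×10²⁰/6.022×10²³ = 8.065×10⁻⁴ mol.
Photons absorbed: 0.652 × 8.065×10⁻⁴ = 5.258×10⁻⁴ mol.
Product formed: 0.00753 × 5.258×10⁻⁴ = 3.959×10⁻⁶ mol.
Rate: 3.959×10⁻⁶ / 6516 s = 6.1×10⁻¹⁰ mol s⁻¹.

6.1×10⁻¹⁰ mol s⁻¹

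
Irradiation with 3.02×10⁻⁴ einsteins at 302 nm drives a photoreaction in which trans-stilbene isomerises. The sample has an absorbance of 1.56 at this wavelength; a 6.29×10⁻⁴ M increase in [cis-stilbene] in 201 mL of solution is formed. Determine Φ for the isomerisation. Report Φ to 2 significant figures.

Φ = 0.43

Product: (6.29×10⁻⁴ M)(0.201 L) = 1.264×10⁻⁴ mol.
Fraction absorbed: 1 − 10^(−1.56) = 0.9725.
Photons absorbed: 0.9725 × 3.02×10⁻⁴ = 2.937×10⁻⁴ mol.
Φ = 1.264×10⁻⁴ mol / 2.937×10⁻⁴ mol photons = 0.43.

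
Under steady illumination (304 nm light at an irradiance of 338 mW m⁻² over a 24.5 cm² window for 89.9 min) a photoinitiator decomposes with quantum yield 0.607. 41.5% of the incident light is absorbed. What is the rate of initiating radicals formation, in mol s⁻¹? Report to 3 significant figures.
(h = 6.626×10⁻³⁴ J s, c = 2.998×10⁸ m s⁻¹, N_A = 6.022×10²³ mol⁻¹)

5.30×10⁻¹⁰ mol s⁻¹

Photon energy at 304 nm: hc/λ = (6.626×10⁻³⁴)(2.998×10⁸)/(304×10⁻⁹) = 6.534×10⁻¹⁹ J.
Energy delivered: (338 mW m⁻²)(24.5×10⁻⁴ m²)(5394 s) = 4.467 J.
Photons incident: 4.467 / 6.534×10⁻¹⁹ = 6.837×10¹⁸, i.e. 6.837×10¹⁸/6.022×10²³ = 1.135×10⁻⁵ mol.
Photons absorbed: 0.415 × 1.135×10⁻⁵ = 4.710×10⁻⁶ mol.
Product formed: 0.607 × 4.710×10⁻⁶ = 2.859×10⁻⁶ mol.
Rate: 2.859×10⁻⁶ / 5394 s = 5.30×10⁻¹⁰ mol s⁻¹.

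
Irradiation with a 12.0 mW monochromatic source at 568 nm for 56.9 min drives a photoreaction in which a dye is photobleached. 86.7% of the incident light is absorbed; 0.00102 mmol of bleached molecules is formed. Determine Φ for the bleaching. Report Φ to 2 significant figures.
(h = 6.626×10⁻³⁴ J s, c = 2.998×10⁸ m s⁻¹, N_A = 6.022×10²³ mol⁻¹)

Product: 0.00102 mmol = 1.02×10⁻⁶ mol.
Photon energy at 568 nm: hc/λ = (6.626×10⁻³⁴)(2.998×10⁸)/(568×10⁻⁹) = 3.497×10⁻¹⁹ J.
Energy delivered: (12.0 mW)(3414 s) = 40.97 J.
Photons incident: 40.97 / 3.497×10⁻¹⁹ = 1.172×10²⁰, i.e. 1.172×10²⁰/6.022×10²³ = 1.946×10⁻⁴ mol.
Photons absorbed: 0.867 × 1.946×10⁻⁴ = 1.687×10⁻⁴ mol.
Φ = 1.02×10⁻⁶ mol / 1.687×10⁻⁴ mol photons = 0.0060.

Φ = 0.0060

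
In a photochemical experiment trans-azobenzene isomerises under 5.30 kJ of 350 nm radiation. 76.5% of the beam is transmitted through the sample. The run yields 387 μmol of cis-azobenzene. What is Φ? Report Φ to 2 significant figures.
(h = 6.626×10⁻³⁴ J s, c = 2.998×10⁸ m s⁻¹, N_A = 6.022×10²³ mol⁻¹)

Product: 387 μmol = 3.87×10⁻⁴ mol.
Photon energy at 350 nm: hc/λ = (6.626×10⁻³⁴)(2.998×10⁸)/(350×10⁻⁹) = 5.676×10⁻¹⁹ J.
Incident energy: 5.30 kJ = 5300 J.
Photons incident: 5300 / 5.676×10⁻¹⁹ = 9.338×10²¹, i.e. 9.338×10²¹/6.022×10²³ = 0.01551 mol.
Fraction absorbed: 1 − 76.5/100 = 0.2350.
Photons absorbed: 0.2350 × 0.01551 = 0.003645 mol.
Φ = 3.87×10⁻⁴ mol / 0.003645 mol photons = 0.11.

Φ = 0.11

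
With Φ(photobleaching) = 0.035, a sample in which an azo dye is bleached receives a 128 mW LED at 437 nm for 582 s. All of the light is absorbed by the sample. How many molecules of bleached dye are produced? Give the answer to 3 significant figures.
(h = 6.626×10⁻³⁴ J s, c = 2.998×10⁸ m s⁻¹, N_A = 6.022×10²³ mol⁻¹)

5.74×10¹⁸ molecules

Photon energy at 437 nm: hc/λ = (6.626×10⁻³⁴)(2.998×10⁸)/(437×10⁻⁹) = 4.546×10⁻¹⁹ J.
Energy delivered: (128 mW)(582 s) = 74.50 J.
Photons incident: 74.50 / 4.546×10⁻¹⁹ = 1.639×10²⁰, i.e. 1.639×10²⁰/6.022×10²³ = 2.722×10⁻⁴ mol.
Product: Φ × n_abs = 0.035 × 2.722×10⁻⁴ = 9.527×10⁻⁶ mol.
As a count: 9.527×10⁻⁶ × 6.022×10²³ = 5.74×10¹⁸.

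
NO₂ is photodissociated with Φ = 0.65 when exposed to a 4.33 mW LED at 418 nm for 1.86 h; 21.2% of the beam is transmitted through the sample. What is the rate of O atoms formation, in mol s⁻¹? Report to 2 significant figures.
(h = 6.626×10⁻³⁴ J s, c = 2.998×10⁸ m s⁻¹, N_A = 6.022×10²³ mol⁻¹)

7.7×10⁻⁹ mol s⁻¹

Photon energy at 418 nm: hc/λ = (6.626×10⁻³⁴)(2.998×10⁸)/(418×10⁻⁹) = 4.752×10⁻¹⁹ J.
Energy delivered: (4.33 mW)(6696 s) = 28.99 J.
Photons incident: 28.99 / 4.752×10⁻¹⁹ = 6.101×10¹⁹, i.e. 6.101×10¹⁹/6.022×10²³ = 1.013×10⁻⁴ mol.
Fraction absorbed: 1 − 21.2/100 = 0.7880.
Photons absorbed: 0.7880 × 1.013×10⁻⁴ = 7.982×10⁻⁵ mol.
Product formed: 0.65 × 7.982×10⁻⁵ = 5.188×10⁻⁵ mol.
Rate: 5.188×10⁻⁵ / 6696 s = 7.7×10⁻⁹ mol s⁻¹.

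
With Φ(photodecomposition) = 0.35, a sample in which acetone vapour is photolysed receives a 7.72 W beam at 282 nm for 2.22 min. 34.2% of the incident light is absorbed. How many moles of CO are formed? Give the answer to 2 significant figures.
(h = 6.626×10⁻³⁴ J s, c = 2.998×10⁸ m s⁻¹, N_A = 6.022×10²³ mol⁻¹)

Photon energy at 282 nm: hc/λ = (6.626×10⁻³⁴)(2.998×10⁸)/(282×10⁻⁹) = 7.044×10⁻¹⁹ J.
Energy delivered: (7.72 W)(133.2 s) = 1028 J.
Photons incident: 1028 / 7.044×10⁻¹⁹ = 1.459×10²¹, i.e. 1.459×10²¹/6.022×10²³ = 0.002423 mol.
Photons absorbed: 0.342 × 0.002423 = 8.287×10⁻⁴ mol.
Product: Φ × n_abs = 0.35 × 8.287×10⁻⁴ = 2.900×10⁻⁴ mol.

2.9×10⁻⁴ mol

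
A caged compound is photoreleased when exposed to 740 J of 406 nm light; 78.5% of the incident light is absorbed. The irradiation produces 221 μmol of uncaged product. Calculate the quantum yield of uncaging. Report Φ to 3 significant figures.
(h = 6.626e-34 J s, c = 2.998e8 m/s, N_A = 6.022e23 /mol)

Product: 221 μmol = 2.21e-4 mol.
Photon energy at 406 nm: hc/λ = (6.626e-34)(2.998e8)/(406e-9) = 4.893e-19 J.
Photons incident: 740 / 4.893e-19 = 1.512e21, i.e. 1.512e21/6.022e23 = 0.002511 mol.
Photons absorbed: 0.785 × 0.002511 = 0.001971 mol.
Φ = 2.21e-4 mol / 0.001971 mol photons = 0.112.

Φ = 0.112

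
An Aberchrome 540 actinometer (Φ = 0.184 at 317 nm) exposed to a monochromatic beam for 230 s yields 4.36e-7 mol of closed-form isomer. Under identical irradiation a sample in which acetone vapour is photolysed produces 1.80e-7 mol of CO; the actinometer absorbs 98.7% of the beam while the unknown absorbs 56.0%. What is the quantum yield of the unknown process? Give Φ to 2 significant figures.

Φ = 0.13

Photons absorbed by the actinometer: 4.36e-7 / 0.184 = 2.370e-6 mol.
Incident flux: 2.370e-6 / 0.987 = 2.401e-6 einstein.
Absorbed by unknown: 0.560 × 2.401e-6 = 1.345e-6 mol.
Φ(unknown) = 1.80e-7 / 1.345e-6 = 0.13.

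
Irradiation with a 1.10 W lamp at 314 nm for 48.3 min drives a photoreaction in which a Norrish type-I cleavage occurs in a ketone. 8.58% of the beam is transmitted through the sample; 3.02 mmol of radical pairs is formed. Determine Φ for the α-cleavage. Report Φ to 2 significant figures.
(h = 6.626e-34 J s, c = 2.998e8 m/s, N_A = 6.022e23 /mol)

Φ = 0.39

Product: 3.02 mmol = 0.00302 mol.
Photon energy at 314 nm: hc/λ = (6.626e-34)(2.998e8)/(314e-9) = 6.326e-19 J.
Energy delivered: (1.10 W)(2898 s) = 3188 J.
Photons incident: 3188 / 6.326e-19 = 5.040e21, i.e. 5.040e21/6.022e23 = 0.008369 mol.
Fraction absorbed: 1 − 8.58/100 = 0.9142.
Photons absorbed: 0.9142 × 0.008369 = 0.007651 mol.
Φ = 0.00302 mol / 0.007651 mol photons = 0.39.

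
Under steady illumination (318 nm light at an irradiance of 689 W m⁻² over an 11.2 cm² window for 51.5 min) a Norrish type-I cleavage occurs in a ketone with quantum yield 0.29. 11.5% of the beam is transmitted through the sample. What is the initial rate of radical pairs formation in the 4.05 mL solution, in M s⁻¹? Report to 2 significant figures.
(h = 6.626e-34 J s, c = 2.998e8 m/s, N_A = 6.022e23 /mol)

1.3e-4 M s⁻¹

Photon energy at 318 nm: hc/λ = (6.626e-34)(2.998e8)/(318e-9) = 6.247e-19 J.
Energy delivered: (689 W m⁻²)(11.2e-4 m²)(3090 s) = 2384 J.
Photons incident: 2384 / 6.247e-19 = 3.816e21, i.e. 3.816e21/6.022e23 = 0.006337 mol.
Fraction absorbed: 1 − 11.5/100 = 0.8850.
Photons absorbed: 0.8850 × 0.006337 = 0.005608 mol.
Product formed: 0.29 × 0.005608 = 0.001626 mol.
Rate: 0.001626 mol / (3090 s × 0.00405 L) = 1.3e-4 M s⁻¹.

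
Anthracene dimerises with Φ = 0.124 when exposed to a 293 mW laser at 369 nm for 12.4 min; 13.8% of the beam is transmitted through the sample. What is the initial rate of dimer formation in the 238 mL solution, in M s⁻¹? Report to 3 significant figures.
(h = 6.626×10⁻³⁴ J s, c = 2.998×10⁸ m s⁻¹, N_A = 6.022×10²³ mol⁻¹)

Photon energy at 369 nm: hc/λ = (6.626×10⁻³⁴)(2.998×10⁸)/(369×10⁻⁹) = 5.383×10⁻¹⁹ J.
Energy delivered: (293 mW)(744 s) = 218.0 J.
Photons incident: 218.0 / 5.383×10⁻¹⁹ = 4.050×10²⁰, i.e. 4.050×10²⁰/6.022×10²³ = 6.725×10⁻⁴ mol.
Fraction absorbed: 1 − 13.8/100 = 0.8620.
Photons absorbed: 0.8620 × 6.725×10⁻⁴ = 5.797×10⁻⁴ mol.
Product formed: 0.124 × 5.797×10⁻⁴ = 7.188×10⁻⁵ mol.
Rate: 7.188×10⁻⁵ mol / (744 s × 0.238 L) = 4.06×10⁻⁷ M s⁻¹.

4.06×10⁻⁷ M s⁻¹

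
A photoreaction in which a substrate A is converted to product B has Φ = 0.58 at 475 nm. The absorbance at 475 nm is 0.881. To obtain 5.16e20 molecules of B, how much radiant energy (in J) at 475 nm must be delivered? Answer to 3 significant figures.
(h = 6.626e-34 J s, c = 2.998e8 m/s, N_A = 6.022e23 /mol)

Product: 5.16e20 / 6.022e23 = 8.569e-4 mol.
Photons that must be absorbed: 8.569e-4 / 0.58 = 0.001477 mol.
Fraction absorbed: 1 − 10^(−0.881) = 0.8685.
Incident photons needed: 0.001477 / 0.8685 = 0.001701 mol.
Photon energy: hc/λ = 4.182e-19 J; per mole, 2.518e5 J mol⁻¹.
Energy required: 0.001701 × 2.518e5 = 428 J.

428 J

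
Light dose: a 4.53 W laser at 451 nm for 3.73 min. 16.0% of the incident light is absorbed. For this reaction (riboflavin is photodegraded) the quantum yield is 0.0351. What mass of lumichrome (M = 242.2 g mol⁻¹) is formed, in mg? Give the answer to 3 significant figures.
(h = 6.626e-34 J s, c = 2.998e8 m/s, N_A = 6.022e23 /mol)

5.20 mg

Photon energy at 451 nm: hc/λ = (6.626e-34)(2.998e8)/(451e-9) = 4.405e-19 J.
Energy delivered: (4.53 W)(223.8 s) = 1014 J.
Photons incident: 1014 / 4.405e-19 = 2.302e21, i.e. 2.302e21/6.022e23 = 0.003823 mol.
Photons absorbed: 0.160 × 0.003823 = 6.117e-4 mol.
Product: Φ × n_abs = 0.0351 × 6.117e-4 = 2.147e-5 mol.
Mass: 2.147e-5 × 242.2 = 0.005200 g = 5.20 mg.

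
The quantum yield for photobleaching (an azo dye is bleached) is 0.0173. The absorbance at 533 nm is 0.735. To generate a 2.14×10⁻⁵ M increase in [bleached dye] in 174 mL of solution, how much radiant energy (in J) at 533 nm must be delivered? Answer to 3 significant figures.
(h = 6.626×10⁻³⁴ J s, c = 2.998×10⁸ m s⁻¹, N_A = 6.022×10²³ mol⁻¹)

Product: (2.14×10⁻⁵ M)(0.174 L) = 3.724×10⁻⁶ mol.
Photons that must be absorbed: 3.724×10⁻⁶ / 0.0173 = 2.153×10⁻⁴ mol.
Fraction absorbed: 1 − 10^(−0.735) = 0.8159.
Incident photons needed: 2.153×10⁻⁴ / 0.8159 = 2.639×10⁻⁴ mol.
Photon energy: hc/λ = 3.727×10⁻¹⁹ J; per mole, 2.244×10⁵ J mol⁻¹.
Energy required: 2.639×10⁻⁴ × 2.244×10⁵ = 59.2 J.

59.2 J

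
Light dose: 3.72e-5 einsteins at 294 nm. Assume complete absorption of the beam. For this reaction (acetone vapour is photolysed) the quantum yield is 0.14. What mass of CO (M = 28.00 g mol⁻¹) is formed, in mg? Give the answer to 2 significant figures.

Product: Φ × n_abs = 0.14 × 3.72e-5 = 5.208e-6 mol.
Mass: 5.208e-6 × 28.00 = 1.458e-4 g = 0.15 mg.

0.15 mg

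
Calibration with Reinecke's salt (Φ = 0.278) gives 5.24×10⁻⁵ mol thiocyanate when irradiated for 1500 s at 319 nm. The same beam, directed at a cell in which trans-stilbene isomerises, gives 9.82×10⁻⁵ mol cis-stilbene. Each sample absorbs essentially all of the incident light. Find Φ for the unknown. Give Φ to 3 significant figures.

Φ = 0.521

Photons absorbed by the actinometer: 5.24×10⁻⁵ / 0.278 = 1.885×10⁻⁴ mol.
Φ(unknown) = 9.82×10⁻⁵ / 1.885×10⁻⁴ = 0.521.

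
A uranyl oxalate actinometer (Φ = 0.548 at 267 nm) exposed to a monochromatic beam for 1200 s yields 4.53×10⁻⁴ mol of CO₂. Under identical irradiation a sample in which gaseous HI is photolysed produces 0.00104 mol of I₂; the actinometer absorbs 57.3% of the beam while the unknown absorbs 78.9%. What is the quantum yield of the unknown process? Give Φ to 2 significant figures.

Φ = 0.91

Photons absorbed by the actinometer: 4.53×10⁻⁴ / 0.548 = 8.266×10⁻⁴ mol.
Incident flux: 8.266×10⁻⁴ / 0.573 = 0.001443 einstein.
Absorbed by unknown: 0.789 × 0.001443 = 0.001139 mol.
Φ(unknown) = 0.00104 / 0.001139 = 0.91.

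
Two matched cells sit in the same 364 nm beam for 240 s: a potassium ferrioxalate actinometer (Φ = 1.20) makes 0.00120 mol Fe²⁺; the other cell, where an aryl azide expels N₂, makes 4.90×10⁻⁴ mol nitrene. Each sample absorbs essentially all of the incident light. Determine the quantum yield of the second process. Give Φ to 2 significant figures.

Photons absorbed by the actinometer: 0.00120 / 1.20 = 0.001000 mol.
Φ(unknown) = 4.90×10⁻⁴ / 0.001000 = 0.49.

Φ = 0.49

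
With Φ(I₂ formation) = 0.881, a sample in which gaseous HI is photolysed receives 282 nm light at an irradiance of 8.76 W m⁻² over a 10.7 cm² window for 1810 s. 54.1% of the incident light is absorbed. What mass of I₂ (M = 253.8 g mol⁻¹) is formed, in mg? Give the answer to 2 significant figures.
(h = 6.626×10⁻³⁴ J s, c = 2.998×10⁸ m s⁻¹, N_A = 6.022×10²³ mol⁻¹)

Photon energy at 282 nm: hc/λ = (6.626×10⁻³⁴)(2.998×10⁸)/(282×10⁻⁹) = 7.044×10⁻¹⁹ J.
Energy delivered: (8.76 W m⁻²)(10.7×10⁻⁴ m²)(1810 s) = 16.97 J.
Photons incident: 16.97 / 7.044×10⁻¹⁹ = 2.409×10¹⁹, i.e. 2.409×10¹⁹/6.022×10²³ = 4.000×10⁻⁵ mol.
Photons absorbed: 0.541 × 4.000×10⁻⁵ = 2.164×10⁻⁵ mol.
Product: Φ × n_abs = 0.881 × 2.164×10⁻⁵ = 1.906×10⁻⁵ mol.
Mass: 1.906×10⁻⁵ × 253.8 = 0.004837 g = 4.8 mg.

4.8 mg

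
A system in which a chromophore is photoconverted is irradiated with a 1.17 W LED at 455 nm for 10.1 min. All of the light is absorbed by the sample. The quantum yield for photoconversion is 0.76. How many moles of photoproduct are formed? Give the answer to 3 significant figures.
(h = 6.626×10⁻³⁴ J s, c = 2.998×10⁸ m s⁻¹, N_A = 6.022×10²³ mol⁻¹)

Photon energy at 455 nm: hc/λ = (6.626×10⁻³⁴)(2.998×10⁸)/(455×10⁻⁹) = 4.366×10⁻¹⁹ J.
Energy delivered: (1.17 W)(606 s) = 709.0 J.
Photons incident: 709.0 / 4.366×10⁻¹⁹ = 1.624×10²¹, i.e. 1.624×10²¹/6.022×10²³ = 0.002697 mol.
Product: Φ × n_abs = 0.76 × 0.002697 = 0.002050 mol.

0.00205 mol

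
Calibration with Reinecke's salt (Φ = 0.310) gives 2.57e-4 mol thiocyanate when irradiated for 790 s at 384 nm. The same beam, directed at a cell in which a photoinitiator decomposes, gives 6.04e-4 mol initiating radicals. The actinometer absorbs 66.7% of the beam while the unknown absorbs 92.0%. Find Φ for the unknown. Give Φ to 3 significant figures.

Φ = 0.528

Photons absorbed by the actinometer: 2.57e-4 / 0.310 = 8.290e-4 mol.
Incident flux: 8.290e-4 / 0.667 = 0.001243 einstein.
Absorbed by unknown: 0.920 × 0.001243 = 0.001144 mol.
Φ(unknown) = 6.04e-4 / 0.001144 = 0.528.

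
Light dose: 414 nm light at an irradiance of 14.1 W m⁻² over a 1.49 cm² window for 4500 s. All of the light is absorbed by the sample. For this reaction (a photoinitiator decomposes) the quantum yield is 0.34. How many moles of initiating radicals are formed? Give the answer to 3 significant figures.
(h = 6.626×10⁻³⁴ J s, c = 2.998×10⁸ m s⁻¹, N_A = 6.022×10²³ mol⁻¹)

1.11×10⁻⁵ mol

Photon energy at 414 nm: hc/λ = (6.626×10⁻³⁴)(2.998×10⁸)/(414×10⁻⁹) = 4.798×10⁻¹⁹ J.
Energy delivered: (14.1 W m⁻²)(1.49×10⁻⁴ m²)(4500 s) = 9.454 J.
Photons incident: 9.454 / 4.798×10⁻¹⁹ = 1.970×10¹⁹, i.e. 1.970×10¹⁹/6.022×10²³ = 3.271×10⁻⁵ mol.
Product: Φ × n_abs = 0.34 × 3.271×10⁻⁵ = 1.112×10⁻⁵ mol.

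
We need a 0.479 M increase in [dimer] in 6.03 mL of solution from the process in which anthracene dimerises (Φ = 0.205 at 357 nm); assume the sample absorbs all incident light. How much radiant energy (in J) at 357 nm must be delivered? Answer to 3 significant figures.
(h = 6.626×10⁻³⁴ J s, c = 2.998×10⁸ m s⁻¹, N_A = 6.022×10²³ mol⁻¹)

4720 J

Product: (0.479 M)(0.00603 L) = 0.002888 mol.
Photons that must be absorbed: 0.002888 / 0.205 = 0.01409 mol.
Photon energy: hc/λ = 5.564×10⁻¹⁹ J; per mole, 3.351×10⁵ J mol⁻¹.
Energy required: 0.01409 × 3.351×10⁵ = 4720 J.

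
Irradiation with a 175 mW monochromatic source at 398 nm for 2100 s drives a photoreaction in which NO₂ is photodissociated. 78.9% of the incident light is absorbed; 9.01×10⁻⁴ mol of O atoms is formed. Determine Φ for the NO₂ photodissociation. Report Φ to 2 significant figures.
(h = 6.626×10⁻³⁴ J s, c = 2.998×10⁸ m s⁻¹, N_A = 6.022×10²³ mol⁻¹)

Φ = 0.93

Photon energy at 398 nm: hc/λ = (6.626×10⁻³⁴)(2.998×10⁸)/(398×10⁻⁹) = 4.991×10⁻¹⁹ J.
Energy delivered: (175 mW)(2100 s) = 367.5 J.
Photons incident: 367.5 / 4.991×10⁻¹⁹ = 7.363×10²⁰, i.e. 7.363×10²⁰/6.022×10²³ = 0.001223 mol.
Photons absorbed: 0.789 × 0.001223 = 9.649×10⁻⁴ mol.
Φ = 9.01×10⁻⁴ mol / 9.649×10⁻⁴ mol photons = 0.93.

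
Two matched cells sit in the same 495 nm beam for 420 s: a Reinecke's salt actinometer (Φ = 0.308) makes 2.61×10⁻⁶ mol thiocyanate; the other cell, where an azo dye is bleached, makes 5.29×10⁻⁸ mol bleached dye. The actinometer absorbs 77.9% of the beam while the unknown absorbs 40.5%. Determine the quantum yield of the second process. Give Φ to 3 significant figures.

Φ = 0.0120

Photons absorbed by the actinometer: 2.61×10⁻⁶ / 0.308 = 8.474×10⁻⁶ mol.
Incident flux: 8.474×10⁻⁶ / 0.779 = 1.088×10⁻⁵ einstein.
Absorbed by unknown: 0.405 × 1.088×10⁻⁵ = 4.406×10⁻⁶ mol.
Φ(unknown) = 5.29×10⁻⁸ / 4.406×10⁻⁶ = 0.0120.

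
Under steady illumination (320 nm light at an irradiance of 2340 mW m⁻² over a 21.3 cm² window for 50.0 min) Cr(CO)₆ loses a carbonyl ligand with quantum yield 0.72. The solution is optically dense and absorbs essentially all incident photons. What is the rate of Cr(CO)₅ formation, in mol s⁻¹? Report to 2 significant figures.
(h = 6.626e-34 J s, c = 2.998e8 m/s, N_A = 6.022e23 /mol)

Photon energy at 320 nm: hc/λ = (6.626e-34)(2.998e8)/(320e-9) = 6.208e-19 J.
Energy delivered: (2340 mW m⁻²)(21.3e-4 m²)(3000 s) = 14.95 J.
Photons incident: 14.95 / 6.208e-19 = 2.408e19, i.e. 2.408e19/6.022e23 = 3.999e-5 mol.
Product formed: 0.72 × 3.999e-5 = 2.879e-5 mol.
Rate: 2.879e-5 / 3000 s = 9.6e-9 mol s⁻¹.

9.6e-9 mol s⁻¹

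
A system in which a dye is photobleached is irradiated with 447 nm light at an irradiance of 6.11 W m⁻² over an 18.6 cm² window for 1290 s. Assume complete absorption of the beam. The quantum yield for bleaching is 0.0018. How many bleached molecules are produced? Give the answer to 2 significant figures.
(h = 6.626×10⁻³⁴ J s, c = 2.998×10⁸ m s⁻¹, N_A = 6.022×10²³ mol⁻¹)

5.9×10¹⁶ bleached molecules

Photon energy at 447 nm: hc/λ = (6.626×10⁻³⁴)(2.998×10⁸)/(447×10⁻⁹) = 4.444×10⁻¹⁹ J.
Energy delivered: (6.11 W m⁻²)(18.6×10⁻⁴ m²)(1290 s) = 14.66 J.
Photons incident: 14.66 / 4.444×10⁻¹⁹ = 3.299×10¹⁹, i.e. 3.299×10¹⁹/6.022×10²³ = 5.478×10⁻⁵ mol.
Product: Φ × n_abs = 0.0018 × 5.478×10⁻⁵ = 9.860×10⁻⁸ mol.
As a count: 9.860×10⁻⁸ × 6.022×10²³ = 5.9×10¹⁶.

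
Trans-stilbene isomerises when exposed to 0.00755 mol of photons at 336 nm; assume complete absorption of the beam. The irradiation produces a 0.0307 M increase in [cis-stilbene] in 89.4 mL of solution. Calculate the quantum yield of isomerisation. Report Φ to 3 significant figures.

Φ = 0.364

Product: (0.0307 M)(0.0894 L) = 0.002745 mol.
Φ = 0.002745 mol / 0.00755 mol photons = 0.364.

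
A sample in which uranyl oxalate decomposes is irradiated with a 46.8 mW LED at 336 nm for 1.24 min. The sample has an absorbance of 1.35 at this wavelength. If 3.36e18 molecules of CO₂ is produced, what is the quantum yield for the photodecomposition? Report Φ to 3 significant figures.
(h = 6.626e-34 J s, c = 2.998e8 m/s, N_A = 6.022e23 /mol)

Φ = 0.597

Product: 3.36e18 / 6.022e23 = 5.580e-6 mol.
Photon energy at 336 nm: hc/λ = (6.626e-34)(2.998e8)/(336e-9) = 5.912e-19 J.
Energy delivered: (46.8 mW)(74.4 s) = 3.482 J.
Photons incident: 3.482 / 5.912e-19 = 5.890e18, i.e. 5.890e18/6.022e23 = 9.781e-6 mol.
Fraction absorbed: 1 − 10^(−1.35) = 0.9553.
Photons absorbed: 0.9553 × 9.781e-6 = 9.344e-6 mol.
Φ = 5.580e-6 mol / 9.344e-6 mol photons = 0.597.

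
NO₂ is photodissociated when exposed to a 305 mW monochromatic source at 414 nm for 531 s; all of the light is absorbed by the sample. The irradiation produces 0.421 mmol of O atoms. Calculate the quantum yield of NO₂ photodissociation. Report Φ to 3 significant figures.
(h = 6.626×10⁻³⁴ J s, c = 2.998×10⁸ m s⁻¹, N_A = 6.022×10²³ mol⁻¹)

Φ = 0.751

Product: 0.421 mmol = 4.21×10⁻⁴ mol.
Photon energy at 414 nm: hc/λ = (6.626×10⁻³⁴)(2.998×10⁸)/(414×10⁻⁹) = 4.798×10⁻¹⁹ J.
Energy delivered: (305 mW)(531 s) = 162.0 J.
Photons incident: 162.0 / 4.798×10⁻¹⁹ = 3.376×10²⁰, i.e. 3.376×10²⁰/6.022×10²³ = 5.606×10⁻⁴ mol.
Φ = 4.21×10⁻⁴ mol / 5.606×10⁻⁴ mol photons = 0.751.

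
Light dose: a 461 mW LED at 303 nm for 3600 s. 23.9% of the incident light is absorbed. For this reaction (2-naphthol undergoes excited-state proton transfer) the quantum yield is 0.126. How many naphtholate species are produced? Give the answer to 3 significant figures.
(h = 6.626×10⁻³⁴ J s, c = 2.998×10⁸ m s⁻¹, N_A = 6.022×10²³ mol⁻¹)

7.62×10¹⁹ species

Photon energy at 303 nm: hc/λ = (6.626×10⁻³⁴)(2.998×10⁸)/(303×10⁻⁹) = 6.556×10⁻¹⁹ J.
Energy delivered: (461 mW)(3600 s) = 1660 J.
Photons incident: 1660 / 6.556×10⁻¹⁹ = 2.532×10²¹, i.e. 2.532×10²¹/6.022×10²³ = 0.004205 mol.
Photons absorbed: 0.239 × 0.004205 = 0.001005 mol.
Product: Φ × n_abs = 0.126 × 0.001005 = 1.266×10⁻⁴ mol.
As a count: 1.266×10⁻⁴ × 6.022×10²³ = 7.62×10¹⁹.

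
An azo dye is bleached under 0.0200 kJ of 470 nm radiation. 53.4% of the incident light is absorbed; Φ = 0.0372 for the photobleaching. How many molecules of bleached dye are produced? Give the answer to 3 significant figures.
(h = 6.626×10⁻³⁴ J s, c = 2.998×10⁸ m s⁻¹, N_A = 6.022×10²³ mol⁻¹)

9.40×10¹⁷ molecules

Photon energy at 470 nm: hc/λ = (6.626×10⁻³⁴)(2.998×10⁸)/(470×10⁻⁹) = 4.227×10⁻¹⁹ J.
Incident energy: 0.0200 kJ = 20.0 J.
Photons incident: 20.0 / 4.227×10⁻¹⁹ = 4.731×10¹⁹, i.e. 4.731×10¹⁹/6.022×10²³ = 7.856×10⁻⁵ mol.
Photons absorbed: 0.534 × 7.856×10⁻⁵ = 4.195×10⁻⁵ mol.
Product: Φ × n_abs = 0.0372 × 4.195×10⁻⁵ = 1.561×10⁻⁶ mol.
As a count: 1.561×10⁻⁶ × 6.022×10²³ = 9.40×10¹⁷.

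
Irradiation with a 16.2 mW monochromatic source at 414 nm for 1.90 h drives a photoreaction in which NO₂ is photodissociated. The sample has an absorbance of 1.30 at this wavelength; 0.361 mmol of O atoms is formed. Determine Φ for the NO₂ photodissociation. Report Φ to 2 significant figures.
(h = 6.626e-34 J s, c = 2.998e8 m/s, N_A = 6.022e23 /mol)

Φ = 0.99

Product: 0.361 mmol = 3.61e-4 mol.
Photon energy at 414 nm: hc/λ = (6.626e-34)(2.998e8)/(414e-9) = 4.798e-19 J.
Energy delivered: (16.2 mW)(6840 s) = 110.8 J.
Photons incident: 110.8 / 4.798e-19 = 2.309e20, i.e. 2.309e20/6.022e23 = 3.834e-4 mol.
Fraction absorbed: 1 − 10^(−1.30) = 0.9499.
Photons absorbed: 0.9499 × 3.834e-4 = 3.642e-4 mol.
Φ = 3.61e-4 mol / 3.642e-4 mol photons = 0.99.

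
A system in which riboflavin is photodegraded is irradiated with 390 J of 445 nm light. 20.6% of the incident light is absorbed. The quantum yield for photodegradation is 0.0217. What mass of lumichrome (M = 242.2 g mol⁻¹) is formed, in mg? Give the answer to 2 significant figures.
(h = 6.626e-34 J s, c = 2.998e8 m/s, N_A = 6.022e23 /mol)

Photon energy at 445 nm: hc/λ = (6.626e-34)(2.998e8)/(445e-9) = 4.464e-19 J.
Photons incident: 390 / 4.464e-19 = 8.737e20, i.e. 8.737e20/6.022e23 = 0.001451 mol.
Photons absorbed: 0.206 × 0.001451 = 2.989e-4 mol.
Product: Φ × n_abs = 0.0217 × 2.989e-4 = 6.486e-6 mol.
Mass: 6.486e-6 × 242.2 = 0.001571 g = 1.6 mg.

1.6 mg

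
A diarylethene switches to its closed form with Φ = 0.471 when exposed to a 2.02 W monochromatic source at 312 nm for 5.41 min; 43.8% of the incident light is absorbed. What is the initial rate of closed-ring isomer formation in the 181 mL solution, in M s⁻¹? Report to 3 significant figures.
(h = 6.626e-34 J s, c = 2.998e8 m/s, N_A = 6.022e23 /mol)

6.00e-6 M s⁻¹

Photon energy at 312 nm: hc/λ = (6.626e-34)(2.998e8)/(312e-9) = 6.367e-19 J.
Energy delivered: (2.02 W)(324.6 s) = 655.7 J.
Photons incident: 655.7 / 6.367e-19 = 1.030e21, i.e. 1.030e21/6.022e23 = 0.001710 mol.
Photons absorbed: 0.438 × 0.001710 = 7.490e-4 mol.
Product formed: 0.471 × 7.490e-4 = 3.528e-4 mol.
Rate: 3.528e-4 mol / (324.6 s × 0.181 L) = 6.00e-6 M s⁻¹.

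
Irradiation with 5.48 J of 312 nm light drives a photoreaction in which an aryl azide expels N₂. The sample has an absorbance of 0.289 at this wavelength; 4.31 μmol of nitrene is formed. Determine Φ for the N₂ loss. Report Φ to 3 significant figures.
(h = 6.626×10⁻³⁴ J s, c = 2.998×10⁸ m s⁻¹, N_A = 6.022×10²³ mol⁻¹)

Product: 4.31 μmol = 4.31×10⁻⁶ mol.
Photon energy at 312 nm: hc/λ = (6.626×10⁻³⁴)(2.998×10⁸)/(312×10⁻⁹) = 6.367×10⁻¹⁹ J.
Photons incident: 5.48 / 6.367×10⁻¹⁹ = 8.607×10¹⁸, i.e. 8.607×10¹⁸/6.022×10²³ = 1.429×10⁻⁵ mol.
Fraction absorbed: 1 − 10^(−0.289) = 0.4860.
Photons absorbed: 0.4860 × 1.429×10⁻⁵ = 6.945×10⁻⁶ mol.
Φ = 4.31×10⁻⁶ mol / 6.945×10⁻⁶ mol photons = 0.621.

Φ = 0.621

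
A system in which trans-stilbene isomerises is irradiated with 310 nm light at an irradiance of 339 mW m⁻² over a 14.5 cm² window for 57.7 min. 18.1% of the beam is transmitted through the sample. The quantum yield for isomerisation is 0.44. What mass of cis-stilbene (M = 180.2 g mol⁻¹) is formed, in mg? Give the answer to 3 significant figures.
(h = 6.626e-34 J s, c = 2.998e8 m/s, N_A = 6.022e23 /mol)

Photon energy at 310 nm: hc/λ = (6.626e-34)(2.998e8)/(310e-9) = 6.408e-19 J.
Energy delivered: (339 mW m⁻²)(14.5e-4 m²)(3462 s) = 1.702 J.
Photons incident: 1.702 / 6.408e-19 = 2.656e18, i.e. 2.656e18/6.022e23 = 4.410e-6 mol.
Fraction absorbed: 1 − 18.1/100 = 0.8190.
Photons absorbed: 0.8190 × 4.410e-6 = 3.612e-6 mol.
Product: Φ × n_abs = 0.44 × 3.612e-6 = 1.589e-6 mol.
Mass: 1.589e-6 × 180.2 = 2.863e-4 g = 0.286 mg.

0.286 mg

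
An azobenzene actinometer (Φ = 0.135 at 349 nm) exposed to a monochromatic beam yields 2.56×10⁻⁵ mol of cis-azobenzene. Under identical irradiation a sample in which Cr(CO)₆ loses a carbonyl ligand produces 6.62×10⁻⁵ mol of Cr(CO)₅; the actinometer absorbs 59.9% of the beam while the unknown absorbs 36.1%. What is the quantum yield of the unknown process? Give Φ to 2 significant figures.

Photons absorbed by the actinometer: 2.56×10⁻⁵ / 0.135 = 1.896×10⁻⁴ mol.
Incident flux: 1.896×10⁻⁴ / 0.599 = 3.165×10⁻⁴ einstein.
Absorbed by unknown: 0.361 × 3.165×10⁻⁴ = 1.143×10⁻⁴ mol.
Φ(unknown) = 6.62×10⁻⁵ / 1.143×10⁻⁴ = 0.58.

Φ = 0.58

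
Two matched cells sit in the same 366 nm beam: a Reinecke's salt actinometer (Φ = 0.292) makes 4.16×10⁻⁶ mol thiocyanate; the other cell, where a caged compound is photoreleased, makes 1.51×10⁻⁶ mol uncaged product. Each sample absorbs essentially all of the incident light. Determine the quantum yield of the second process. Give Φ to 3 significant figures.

Photons absorbed by the actinometer: 4.16×10⁻⁶ / 0.292 = 1.425×10⁻⁵ mol.
Φ(unknown) = 1.51×10⁻⁶ / 1.425×10⁻⁵ = 0.106.

Φ = 0.106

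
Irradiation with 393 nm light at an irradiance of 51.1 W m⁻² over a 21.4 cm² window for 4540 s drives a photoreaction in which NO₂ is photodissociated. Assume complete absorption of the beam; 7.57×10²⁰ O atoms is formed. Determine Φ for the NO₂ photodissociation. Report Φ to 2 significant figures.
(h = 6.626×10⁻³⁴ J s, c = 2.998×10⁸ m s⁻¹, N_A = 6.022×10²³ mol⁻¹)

Product: 7.57×10²⁰ / 6.022×10²³ = 0.001257 mol.
Photon energy at 393 nm: hc/λ = (6.626×10⁻³⁴)(2.998×10⁸)/(393×10⁻⁹) = 5.055×10⁻¹⁹ J.
Energy delivered: (51.1 W m⁻²)(21.4×10⁻⁴ m²)(4540 s) = 496.5 J.
Photons incident: 496.5 / 5.055×10⁻¹⁹ = 9.822×10²⁰, i.e. 9.822×10²⁰/6.022×10²³ = 0.001631 mol.
Φ = 0.001257 mol / 0.001631 mol photons = 0.77.

Φ = 0.77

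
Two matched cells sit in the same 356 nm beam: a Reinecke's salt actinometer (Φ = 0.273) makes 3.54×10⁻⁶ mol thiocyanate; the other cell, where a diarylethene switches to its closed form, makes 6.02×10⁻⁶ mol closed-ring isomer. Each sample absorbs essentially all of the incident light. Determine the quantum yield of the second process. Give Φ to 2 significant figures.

Φ = 0.46

Photons absorbed by the actinometer: 3.54×10⁻⁶ / 0.273 = 1.297×10⁻⁵ mol.
Φ(unknown) = 6.02×10⁻⁶ / 1.297×10⁻⁵ = 0.46.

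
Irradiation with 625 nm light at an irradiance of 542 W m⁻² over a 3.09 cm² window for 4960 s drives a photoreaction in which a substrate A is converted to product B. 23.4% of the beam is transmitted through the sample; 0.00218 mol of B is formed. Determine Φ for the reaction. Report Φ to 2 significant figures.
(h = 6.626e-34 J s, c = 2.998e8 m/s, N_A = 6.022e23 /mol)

Photon energy at 625 nm: hc/λ = (6.626e-34)(2.998e8)/(625e-9) = 3.178e-19 J.
Energy delivered: (542 W m⁻²)(3.09e-4 m²)(4960 s) = 830.7 J.
Photons incident: 830.7 / 3.178e-19 = 2.614e21, i.e. 2.614e21/6.022e23 = 0.004341 mol.
Fraction absorbed: 1 − 23.4/100 = 0.7660.
Photons absorbed: 0.7660 × 0.004341 = 0.003325 mol.
Φ = 0.00218 mol / 0.003325 mol photons = 0.66.

Φ = 0.66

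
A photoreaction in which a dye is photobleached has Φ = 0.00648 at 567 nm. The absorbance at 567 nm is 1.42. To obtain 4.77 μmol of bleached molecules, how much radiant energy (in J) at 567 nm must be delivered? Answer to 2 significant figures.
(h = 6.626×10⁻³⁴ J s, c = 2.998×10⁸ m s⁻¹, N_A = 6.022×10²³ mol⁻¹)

Product: 4.77 μmol = 4.77×10⁻⁶ mol.
Photons that must be absorbed: 4.77×10⁻⁶ / 0.00648 = 7.361×10⁻⁴ mol.
Fraction absorbed: 1 − 10^(−1.42) = 0.9620.
Incident photons needed: 7.361×10⁻⁴ / 0.9620 = 7.652×10⁻⁴ mol.
Photon energy: hc/λ = 3.503×10⁻¹⁹ J; per mole, 2.110×10⁵ J mol⁻¹.
Energy required: 7.652×10⁻⁴ × 2.110×10⁵ = 160 J.

160 J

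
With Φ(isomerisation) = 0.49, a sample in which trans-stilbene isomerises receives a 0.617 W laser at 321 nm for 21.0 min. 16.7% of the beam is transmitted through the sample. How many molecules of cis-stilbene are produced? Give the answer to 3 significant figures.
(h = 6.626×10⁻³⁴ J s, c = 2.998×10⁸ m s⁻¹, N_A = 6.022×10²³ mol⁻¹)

5.13×10²⁰ molecules

Photon energy at 321 nm: hc/λ = (6.626×10⁻³⁴)(2.998×10⁸)/(321×10⁻⁹) = 6.188×10⁻¹⁹ J.
Energy delivered: (0.617 W)(1260 s) = 777.4 J.
Photons incident: 777.4 / 6.188×10⁻¹⁹ = 1.256×10²¹, i.e. 1.256×10²¹/6.022×10²³ = 0.002086 mol.
Fraction absorbed: 1 − 16.7/100 = 0.8330.
Photons absorbed: 0.8330 × 0.002086 = 0.001738 mol.
Product: Φ × n_abs = 0.49 × 0.001738 = 8.516×10⁻⁴ mol.
As a count: 8.516×10⁻⁴ × 6.022×10²³ = 5.13×10²⁰.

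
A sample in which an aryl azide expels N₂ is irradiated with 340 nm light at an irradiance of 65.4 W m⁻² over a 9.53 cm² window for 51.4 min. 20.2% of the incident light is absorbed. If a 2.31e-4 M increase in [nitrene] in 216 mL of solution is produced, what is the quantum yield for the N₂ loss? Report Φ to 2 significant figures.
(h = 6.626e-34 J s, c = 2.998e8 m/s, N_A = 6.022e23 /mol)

Product: (2.31e-4 M)(0.216 L) = 4.990e-5 mol.
Photon energy at 340 nm: hc/λ = (6.626e-34)(2.998e8)/(340e-9) = 5.843e-19 J.
Energy delivered: (65.4 W m⁻²)(9.53e-4 m²)(3084 s) = 192.2 J.
Photons incident: 192.2 / 5.843e-19 = 3.289e20, i.e. 3.289e20/6.022e23 = 5.462e-4 mol.
Photons absorbed: 0.202 × 5.462e-4 = 1.103e-4 mol.
Φ = 4.990e-5 mol / 1.103e-4 mol photons = 0.45.

Φ = 0.45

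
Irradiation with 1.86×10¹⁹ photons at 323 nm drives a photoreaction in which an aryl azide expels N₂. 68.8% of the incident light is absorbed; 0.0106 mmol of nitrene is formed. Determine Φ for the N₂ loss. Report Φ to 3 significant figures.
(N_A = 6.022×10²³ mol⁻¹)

Product: 0.0106 mmol = 1.06×10⁻⁵ mol.
Moles of photons: 1.86×10¹⁹ / 6.022×10²³ = 3.089×10⁻⁵ mol.
Photons absorbed: 0.688 × 3.089×10⁻⁵ = 2.125×10⁻⁵ mol.
Φ = 1.06×10⁻⁵ mol / 2.125×10⁻⁵ mol photons = 0.499.

Φ = 0.499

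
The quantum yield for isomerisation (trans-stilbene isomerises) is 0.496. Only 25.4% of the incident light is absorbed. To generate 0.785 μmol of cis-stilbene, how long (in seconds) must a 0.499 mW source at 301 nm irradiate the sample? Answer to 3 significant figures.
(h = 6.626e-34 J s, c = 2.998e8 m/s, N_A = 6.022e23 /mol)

Product: 0.785 μmol = 7.85e-7 mol.
Photons that must be absorbed: 7.85e-7 / 0.496 = 1.583e-6 mol.
Incident photons needed: 1.583e-6 / 0.254 = 6.232e-6 mol.
Photon energy: hc/λ = 6.600e-19 J; per mole, 3.975e5 J mol⁻¹.
Energy required: 6.232e-6 × 3.975e5 = 2.477 J.
Time: 2.477 J / 0.000499 W = 4960 s.

t ≈ 4960 s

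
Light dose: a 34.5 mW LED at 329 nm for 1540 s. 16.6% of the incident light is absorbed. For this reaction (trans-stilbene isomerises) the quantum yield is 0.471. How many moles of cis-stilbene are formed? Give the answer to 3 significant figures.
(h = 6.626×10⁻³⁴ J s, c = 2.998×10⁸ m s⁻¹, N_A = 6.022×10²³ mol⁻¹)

Photon energy at 329 nm: hc/λ = (6.626×10⁻³⁴)(2.998×10⁸)/(329×10⁻⁹) = 6.038×10⁻¹⁹ J.
Energy delivered: (34.5 mW)(1540 s) = 53.13 J.
Photons incident: 53.13 / 6.038×10⁻¹⁹ = 8.799×10¹⁹, i.e. 8.799×10¹⁹/6.022×10²³ = 1.461×10⁻⁴ mol.
Photons absorbed: 0.166 × 1.461×10⁻⁴ = 2.425×10⁻⁵ mol.
Product: Φ × n_abs = 0.471 × 2.425×10⁻⁵ = 1.142×10⁻⁵ mol.

1.14×10⁻⁵ mol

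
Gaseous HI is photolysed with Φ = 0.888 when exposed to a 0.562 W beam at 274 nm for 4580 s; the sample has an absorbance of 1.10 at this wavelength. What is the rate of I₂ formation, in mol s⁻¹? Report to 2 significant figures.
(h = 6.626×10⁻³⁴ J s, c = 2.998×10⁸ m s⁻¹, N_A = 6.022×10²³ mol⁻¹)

1.1×10⁻⁶ mol s⁻¹

Photon energy at 274 nm: hc/λ = (6.626×10⁻³⁴)(2.998×10⁸)/(274×10⁻⁹) = 7.250×10⁻¹⁹ J.
Energy delivered: (0.562 W)(4580 s) = 2574 J.
Photons incident: 2574 / 7.250×10⁻¹⁹ = 3.550×10²¹, i.e. 3.550×10²¹/6.022×10²³ = 0.005895 mol.
Fraction absorbed: 1 − 10^(−1.10) = 0.9206.
Photons absorbed: 0.9206 × 0.005895 = 0.005427 mol.
Product formed: 0.888 × 0.005427 = 0.004819 mol.
Rate: 0.004819 / 4580 s = 1.1×10⁻⁶ mol s⁻¹.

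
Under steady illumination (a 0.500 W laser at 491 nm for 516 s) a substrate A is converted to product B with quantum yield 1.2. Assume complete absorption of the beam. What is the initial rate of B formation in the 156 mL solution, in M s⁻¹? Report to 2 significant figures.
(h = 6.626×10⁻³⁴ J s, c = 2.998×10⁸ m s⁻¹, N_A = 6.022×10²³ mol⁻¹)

Photon energy at 491 nm: hc/λ = (6.626×10⁻³⁴)(2.998×10⁸)/(491×10⁻⁹) = 4.046×10⁻¹⁹ J.
Energy delivered: (0.500 W)(516 s) = 258.0 J.
Photons incident: 258.0 / 4.046×10⁻¹⁹ = 6.377×10²⁰, i.e. 6.377×10²⁰/6.022×10²³ = 0.001059 mol.
Product formed: 1.2 × 0.001059 = 0.001271 mol.
Rate: 0.001271 mol / (516 s × 0.156 L) = 1.6×10⁻⁵ M s⁻¹.

1.6×10⁻⁵ M s⁻¹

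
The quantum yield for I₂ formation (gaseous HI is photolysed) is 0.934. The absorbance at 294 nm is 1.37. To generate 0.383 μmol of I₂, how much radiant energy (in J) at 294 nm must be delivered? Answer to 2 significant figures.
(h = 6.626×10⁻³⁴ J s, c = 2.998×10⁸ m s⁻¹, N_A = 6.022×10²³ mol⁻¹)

0.17 J

Product: 0.383 μmol = 3.83×10⁻⁷ mol.
Photons that must be absorbed: 3.83×10⁻⁷ / 0.934 = 4.101×10⁻⁷ mol.
Fraction absorbed: 1 − 10^(−1.37) = 0.9573.
Incident photons needed: 4.101×10⁻⁷ / 0.9573 = 4.284×10⁻⁷ mol.
Photon energy: hc/λ = 6.757×10⁻¹⁹ J; per mole, 4.069×10⁵ J mol⁻¹.
Energy required: 4.284×10⁻⁷ × 4.069×10⁵ = 0.17 J.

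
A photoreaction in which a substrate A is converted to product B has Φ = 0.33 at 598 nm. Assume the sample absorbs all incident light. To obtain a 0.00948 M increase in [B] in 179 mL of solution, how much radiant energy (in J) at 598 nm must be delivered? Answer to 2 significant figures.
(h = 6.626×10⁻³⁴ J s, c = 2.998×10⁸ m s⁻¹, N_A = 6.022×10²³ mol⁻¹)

1000 J

Product: (0.00948 M)(0.179 L) = 0.001697 mol.
Photons that must be absorbed: 0.001697 / 0.33 = 0.005142 mol.
Photon energy: hc/λ = 3.322×10⁻¹⁹ J; per mole, 2.001×10⁵ J mol⁻¹.
Energy required: 0.005142 × 2.001×10⁵ = 1000 J.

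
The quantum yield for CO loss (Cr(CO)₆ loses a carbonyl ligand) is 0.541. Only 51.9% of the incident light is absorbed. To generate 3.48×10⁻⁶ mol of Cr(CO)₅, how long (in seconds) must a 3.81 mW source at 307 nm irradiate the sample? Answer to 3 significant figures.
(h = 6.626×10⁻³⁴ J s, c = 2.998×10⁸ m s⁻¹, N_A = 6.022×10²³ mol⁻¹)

Photons that must be absorbed: 3.48×10⁻⁶ / 0.541 = 6.433×10⁻⁶ mol.
Incident photons needed: 6.433×10⁻⁶ / 0.519 = 1.239×10⁻⁵ mol.
Photon energy: hc/λ = 6.471×10⁻¹⁹ J; per mole, 3.897×10⁵ J mol⁻¹.
Energy required: 1.239×10⁻⁵ × 3.897×10⁵ = 4.828 J.
Time: 4.828 J / 0.00381 W = 1270 s.

t ≈ 1270 s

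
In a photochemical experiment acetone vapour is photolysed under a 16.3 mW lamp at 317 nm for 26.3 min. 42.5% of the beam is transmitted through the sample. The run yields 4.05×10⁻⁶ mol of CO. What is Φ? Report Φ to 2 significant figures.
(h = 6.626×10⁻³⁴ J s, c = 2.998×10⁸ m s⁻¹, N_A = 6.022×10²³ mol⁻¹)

Φ = 0.10

Photon energy at 317 nm: hc/λ = (6.626×10⁻³⁴)(2.998×10⁸)/(317×10⁻⁹) = 6.266×10⁻¹⁹ J.
Energy delivered: (16.3 mW)(1578 s) = 25.72 J.
Photons incident: 25.72 / 6.266×10⁻¹⁹ = 4.105×10¹⁹, i.e. 4.105×10¹⁹/6.022×10²³ = 6.817×10⁻⁵ mol.
Fraction absorbed: 1 − 42.5/100 = 0.5750.
Photons absorbed: 0.5750 × 6.817×10⁻⁵ = 3.920×10⁻⁵ mol.
Φ = 4.05×10⁻⁶ mol / 3.920×10⁻⁵ mol photons = 0.10.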